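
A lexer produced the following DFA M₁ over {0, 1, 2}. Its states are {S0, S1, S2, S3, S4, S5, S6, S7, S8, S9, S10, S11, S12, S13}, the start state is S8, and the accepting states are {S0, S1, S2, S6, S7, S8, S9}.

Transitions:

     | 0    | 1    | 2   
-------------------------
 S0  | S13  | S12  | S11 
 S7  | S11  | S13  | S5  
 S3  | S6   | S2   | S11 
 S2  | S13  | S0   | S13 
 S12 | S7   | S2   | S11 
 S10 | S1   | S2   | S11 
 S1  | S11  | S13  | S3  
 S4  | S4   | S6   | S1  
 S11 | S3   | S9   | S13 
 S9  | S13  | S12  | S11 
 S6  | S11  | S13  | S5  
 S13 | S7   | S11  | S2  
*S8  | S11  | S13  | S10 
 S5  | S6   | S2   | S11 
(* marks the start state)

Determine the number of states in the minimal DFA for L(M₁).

6

Reachable states from the start: {S0,S1,S2,S3,S5,S6,S7,S8,S9,S10,S11,S12,S13}. Unreachable: {S4} — drop them.
Start with accepting vs non-accepting: {S0,S1,S2,S6,S7,S8,S9} | {S3,S5,S10,S11,S12,S13}.
Split {S0,S1,S2,S6,S7,S8,S9} by δ(·,1) → {S0,S1,S6,S7,S8,S9} and {S2}.
Refine {S3,S5,S10,S11,S12,S13} on symbol 0: members go to different blocks, giving {S3,S5,S10,S12,S13} and {S11}.
Refine {S0,S1,S6,S7,S8,S9} on symbol 0: members go to different blocks, giving {S1,S6,S7,S8} and {S0,S9}.
On input 1, block {S3,S5,S10,S12,S13} splits into {S3,S5,S10,S12} and {S13}.
Stable partition: {S1,S6,S7,S8} | {S3,S5,S10,S12} | {S2} | {S11} | {S0,S9} | {S13} — 6 equivalence classes.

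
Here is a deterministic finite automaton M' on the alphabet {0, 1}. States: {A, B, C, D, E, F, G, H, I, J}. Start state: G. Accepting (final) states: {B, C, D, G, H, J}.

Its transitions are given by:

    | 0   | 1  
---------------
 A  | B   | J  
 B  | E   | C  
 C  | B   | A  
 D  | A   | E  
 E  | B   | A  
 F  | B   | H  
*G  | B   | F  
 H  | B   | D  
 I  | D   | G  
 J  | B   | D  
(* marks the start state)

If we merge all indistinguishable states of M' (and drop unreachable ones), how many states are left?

First remove the unreachable states {I}; 9 states remain.
Initial partition by acceptance: {B,C,D,G,H,J} | {A,E,F}.
Refine {B,C,D,G,H,J} on symbol 0: members go to different blocks, giving {C,G,H,J} and {B,D}.
Split {C,G,H,J} by δ(·,1) → {C,G} and {H,J}.
Split {A,E,F} by δ(·,1) → {A,F} and {E}.
Refine {B,D} on symbol 0: members go to different blocks, giving {B} and {D}.
The partition is now stable with 6 blocks: {C,G} | {A,F} | {B} | {H,J} | {E} | {D}.

6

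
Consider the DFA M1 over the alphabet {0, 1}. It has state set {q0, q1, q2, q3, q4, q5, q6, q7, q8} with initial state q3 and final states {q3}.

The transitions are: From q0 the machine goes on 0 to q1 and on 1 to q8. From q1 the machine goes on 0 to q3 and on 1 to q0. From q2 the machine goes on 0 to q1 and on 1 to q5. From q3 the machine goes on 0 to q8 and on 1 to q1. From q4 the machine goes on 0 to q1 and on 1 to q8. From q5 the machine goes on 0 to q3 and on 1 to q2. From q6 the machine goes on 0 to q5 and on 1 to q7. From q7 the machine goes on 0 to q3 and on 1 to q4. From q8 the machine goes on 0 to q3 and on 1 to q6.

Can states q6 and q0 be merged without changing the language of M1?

Yes

All states are reachable from the start state.
Initial partition by acceptance: {q3} | {q0,q1,q2,q4,q5,q6,q7,q8}.
Refine {q0,q1,q2,q4,q5,q6,q7,q8} on symbol 0: members go to different blocks, giving {q0,q2,q4,q6} and {q1,q5,q7,q8}.
The partition is now stable with 3 blocks: {q3} | {q0,q2,q4,q6} | {q1,q5,q7,q8}.
q6 and q0 lie in the same block of the stable partition, so they are equivalent — no string distinguishes them.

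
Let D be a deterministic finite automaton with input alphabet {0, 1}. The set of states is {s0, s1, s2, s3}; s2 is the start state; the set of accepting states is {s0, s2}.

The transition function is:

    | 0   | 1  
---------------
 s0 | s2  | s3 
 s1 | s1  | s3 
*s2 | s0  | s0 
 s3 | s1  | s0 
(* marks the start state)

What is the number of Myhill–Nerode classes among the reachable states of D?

4

Every state is reachable, so we keep all 4.
Initial partition by acceptance: {s0,s2} | {s1,s3}.
Split {s0,s2} by δ(·,1) → {s0} and {s2}.
Split {s1,s3} by δ(·,1) → {s1} and {s3}.
No further refinement is possible. Final partition (4 blocks): {s0} | {s1} | {s2} | {s3}.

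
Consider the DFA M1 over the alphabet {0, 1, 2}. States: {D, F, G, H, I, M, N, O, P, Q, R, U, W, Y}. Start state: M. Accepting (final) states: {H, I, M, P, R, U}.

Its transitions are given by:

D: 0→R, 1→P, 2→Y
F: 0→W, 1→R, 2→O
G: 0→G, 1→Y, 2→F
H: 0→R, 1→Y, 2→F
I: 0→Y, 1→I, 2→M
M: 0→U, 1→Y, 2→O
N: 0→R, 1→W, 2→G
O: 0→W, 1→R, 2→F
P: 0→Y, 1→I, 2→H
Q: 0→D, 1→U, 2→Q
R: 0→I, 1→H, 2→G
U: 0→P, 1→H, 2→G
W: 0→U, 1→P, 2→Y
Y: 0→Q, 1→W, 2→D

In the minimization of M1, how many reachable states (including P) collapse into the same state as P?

States {N} cannot be reached from the start state, so discard them.
Initial partition by acceptance: {H,I,M,P,R,U} | {D,F,G,O,Q,W,Y}.
Split {H,I,M,P,R,U} by δ(·,0) → {H,M,R,U} and {I,P}.
Refine {H,M,R,U} on symbol 0: members go to different blocks, giving {H,M} and {R,U}.
Split {D,F,G,O,Q,W,Y} by δ(·,0) → {F,G,O,Q,Y} and {D,W}.
Refine {F,G,O,Q,Y} on symbol 0: members go to different blocks, giving {F,O,Q} and {G,Y}.
On input 0, block {G,Y} splits into {G} and {Y}.
The partition is now stable with 7 blocks: {H,M} | {F,O,Q} | {I,P} | {R,U} | {D,W} | {G} | {Y}.
State P belongs to the block {I,P}, which has 2 states.

2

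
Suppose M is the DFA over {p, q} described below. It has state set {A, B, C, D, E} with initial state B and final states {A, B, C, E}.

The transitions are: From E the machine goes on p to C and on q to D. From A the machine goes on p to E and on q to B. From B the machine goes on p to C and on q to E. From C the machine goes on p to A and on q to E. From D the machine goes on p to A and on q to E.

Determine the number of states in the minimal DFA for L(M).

Start with accepting vs non-accepting: {A,B,C,E} | {D}.
On input q, block {A,B,C,E} splits into {A,B,C} and {E}.
Refine {A,B,C} on symbol p: members go to different blocks, giving {B,C} and {A}.
On input p, block {B,C} splits into {B} and {C}.
No further refinement is possible. Final partition (5 blocks): {B} | {D} | {E} | {A} | {C}.

5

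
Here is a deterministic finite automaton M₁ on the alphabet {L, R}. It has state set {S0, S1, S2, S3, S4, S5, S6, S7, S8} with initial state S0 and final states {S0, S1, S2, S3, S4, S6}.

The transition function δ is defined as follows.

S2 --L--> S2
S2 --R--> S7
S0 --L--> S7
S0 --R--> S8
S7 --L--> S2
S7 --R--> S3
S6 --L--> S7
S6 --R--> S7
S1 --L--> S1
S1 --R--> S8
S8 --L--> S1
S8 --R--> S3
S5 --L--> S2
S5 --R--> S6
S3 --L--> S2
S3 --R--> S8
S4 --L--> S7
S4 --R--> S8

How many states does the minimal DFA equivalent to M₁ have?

First remove the unreachable states {S4,S5,S6}; 6 states remain.
P0 = {S0,S1,S2,S3} | {S7,S8}.
On input L, block {S0,S1,S2,S3} splits into {S1,S2,S3} and {S0}.
Stable partition: {S1,S2,S3} | {S7,S8} | {S0} — 3 equivalence classes.

3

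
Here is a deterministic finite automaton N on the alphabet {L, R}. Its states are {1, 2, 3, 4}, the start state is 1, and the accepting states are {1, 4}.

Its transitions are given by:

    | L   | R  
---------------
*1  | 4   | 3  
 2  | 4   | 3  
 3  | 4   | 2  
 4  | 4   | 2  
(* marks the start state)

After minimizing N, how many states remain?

2

All states are reachable from the start state.
P0 = {1,4} | {2,3}.
Stable partition: {1,4} | {2,3} — 2 equivalence classes.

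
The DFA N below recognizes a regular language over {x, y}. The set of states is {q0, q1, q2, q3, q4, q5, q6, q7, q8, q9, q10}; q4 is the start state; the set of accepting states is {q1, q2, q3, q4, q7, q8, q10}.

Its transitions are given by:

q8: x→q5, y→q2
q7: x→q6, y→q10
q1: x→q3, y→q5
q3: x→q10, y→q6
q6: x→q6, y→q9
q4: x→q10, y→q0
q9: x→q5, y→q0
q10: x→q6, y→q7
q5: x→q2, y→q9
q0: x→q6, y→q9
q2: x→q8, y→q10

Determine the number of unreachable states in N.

Starting at q4 and following transitions, the reachable set is {q0, q2, q4, q5, q6, q7, q8, q9, q10}. That leaves q1, q3 unreachable — 2 in total.

2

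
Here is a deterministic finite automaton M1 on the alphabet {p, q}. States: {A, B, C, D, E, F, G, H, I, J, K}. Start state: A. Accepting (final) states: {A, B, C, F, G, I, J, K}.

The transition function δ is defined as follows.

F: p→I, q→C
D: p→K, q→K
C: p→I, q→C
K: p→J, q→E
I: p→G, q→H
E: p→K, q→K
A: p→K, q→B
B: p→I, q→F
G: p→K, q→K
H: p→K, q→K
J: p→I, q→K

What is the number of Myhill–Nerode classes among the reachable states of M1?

4

States {D} cannot be reached from the start state, so discard them.
Start with accepting vs non-accepting: {A,B,C,F,G,I,J,K} | {E,H}.
On input q, block {A,B,C,F,G,I,J,K} splits into {A,B,C,F,G,J} and {I,K}.
Refine {A,B,C,F,G,J} on symbol q: members go to different blocks, giving {A,B,C,F} and {G,J}.
No further refinement is possible. Final partition (4 blocks): {A,B,C,F} | {E,H} | {I,K} | {G,J}.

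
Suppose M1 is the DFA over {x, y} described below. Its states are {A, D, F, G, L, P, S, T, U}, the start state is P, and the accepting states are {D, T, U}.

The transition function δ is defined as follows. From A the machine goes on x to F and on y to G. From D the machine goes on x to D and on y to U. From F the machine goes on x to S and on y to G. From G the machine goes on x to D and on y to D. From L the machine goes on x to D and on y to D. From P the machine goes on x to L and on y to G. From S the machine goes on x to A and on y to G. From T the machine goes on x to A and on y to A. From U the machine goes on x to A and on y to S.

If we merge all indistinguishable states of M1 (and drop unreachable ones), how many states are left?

5

Reachable states from the start: {A,D,F,G,L,P,S,U}. Unreachable: {T} — drop them.
Start with accepting vs non-accepting: {D,U} | {A,F,G,L,P,S}.
On input x, block {D,U} splits into {U} and {D}.
Split {A,F,G,L,P,S} by δ(·,x) → {A,F,P,S} and {G,L}.
Split {A,F,P,S} by δ(·,x) → {A,F,S} and {P}.
The partition is now stable with 5 blocks: {U} | {A,F,S} | {D} | {G,L} | {P}.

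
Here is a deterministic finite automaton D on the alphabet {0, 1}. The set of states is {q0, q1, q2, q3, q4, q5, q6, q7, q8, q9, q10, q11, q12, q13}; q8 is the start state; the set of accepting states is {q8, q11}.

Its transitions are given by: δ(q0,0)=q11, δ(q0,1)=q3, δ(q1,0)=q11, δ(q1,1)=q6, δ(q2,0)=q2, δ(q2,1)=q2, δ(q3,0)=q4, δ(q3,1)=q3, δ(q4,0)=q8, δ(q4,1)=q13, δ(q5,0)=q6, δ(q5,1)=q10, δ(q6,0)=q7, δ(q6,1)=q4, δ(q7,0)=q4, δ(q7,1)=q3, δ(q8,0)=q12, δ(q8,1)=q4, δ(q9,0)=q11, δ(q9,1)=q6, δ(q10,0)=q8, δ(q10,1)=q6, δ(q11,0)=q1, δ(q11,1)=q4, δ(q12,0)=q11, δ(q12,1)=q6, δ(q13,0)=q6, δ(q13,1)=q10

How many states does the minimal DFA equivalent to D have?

6

First remove the unreachable states {q0,q2,q5,q9}; 10 states remain.
P0 = {q8,q11} | {q1,q3,q4,q6,q7,q10,q12,q13}.
On input 0, block {q1,q3,q4,q6,q7,q10,q12,q13} splits into {q1,q4,q10,q12} and {q3,q6,q7,q13}.
On input 0, block {q3,q6,q7,q13} splits into {q3,q7} and {q6,q13}.
Refine {q6,q13} on symbol 0: members go to different blocks, giving {q6} and {q13}.
Split {q1,q4,q10,q12} by δ(·,1) → {q1,q10,q12} and {q4}.
Stable partition: {q8,q11} | {q1,q10,q12} | {q3,q7} | {q6} | {q13} | {q4} — 6 equivalence classes.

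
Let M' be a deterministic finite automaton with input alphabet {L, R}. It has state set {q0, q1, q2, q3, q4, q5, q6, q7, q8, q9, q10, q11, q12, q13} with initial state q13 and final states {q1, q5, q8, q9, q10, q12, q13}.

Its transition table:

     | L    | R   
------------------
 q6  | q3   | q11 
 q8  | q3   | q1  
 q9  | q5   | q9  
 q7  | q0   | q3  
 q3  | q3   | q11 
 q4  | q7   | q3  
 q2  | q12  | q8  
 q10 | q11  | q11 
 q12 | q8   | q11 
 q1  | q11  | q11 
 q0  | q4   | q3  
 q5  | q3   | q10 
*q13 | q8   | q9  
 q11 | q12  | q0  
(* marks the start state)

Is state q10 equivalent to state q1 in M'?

Yes

First remove the unreachable states {q2,q6}; 12 states remain.
Initial partition by acceptance: {q1,q5,q8,q9,q10,q12,q13} | {q0,q3,q4,q7,q11}.
On input L, block {q1,q5,q8,q9,q10,q12,q13} splits into {q1,q5,q8,q10} and {q9,q12,q13}.
Refine {q1,q5,q8,q10} on symbol R: members go to different blocks, giving {q1,q10} and {q5,q8}.
On input L, block {q0,q3,q4,q7,q11} splits into {q0,q3,q4,q7} and {q11}.
Refine {q0,q3,q4,q7} on symbol R: members go to different blocks, giving {q0,q4,q7} and {q3}.
Refine {q9,q12,q13} on symbol R: members go to different blocks, giving {q9,q13} and {q12}.
Stable partition: {q1,q10} | {q0,q4,q7} | {q9,q13} | {q5,q8} | {q11} | {q3} | {q12} — 7 equivalence classes.
q10 and q1 lie in the same block of the stable partition, so they are equivalent — no string distinguishes them.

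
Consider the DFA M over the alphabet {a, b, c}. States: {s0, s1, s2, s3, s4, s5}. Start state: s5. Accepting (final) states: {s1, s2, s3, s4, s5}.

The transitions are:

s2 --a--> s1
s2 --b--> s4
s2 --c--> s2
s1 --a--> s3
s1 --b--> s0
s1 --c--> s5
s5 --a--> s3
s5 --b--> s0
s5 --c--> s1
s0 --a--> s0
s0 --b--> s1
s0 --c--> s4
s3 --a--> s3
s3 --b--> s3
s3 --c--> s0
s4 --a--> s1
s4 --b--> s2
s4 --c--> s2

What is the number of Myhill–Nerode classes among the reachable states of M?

4

All states are reachable from the start state.
Start with accepting vs non-accepting: {s1,s2,s3,s4,s5} | {s0}.
Refine {s1,s2,s3,s4,s5} on symbol b: members go to different blocks, giving {s2,s3,s4} and {s1,s5}.
Split {s2,s3,s4} by δ(·,a) → {s2,s4} and {s3}.
The partition is now stable with 4 blocks: {s2,s4} | {s0} | {s1,s5} | {s3}.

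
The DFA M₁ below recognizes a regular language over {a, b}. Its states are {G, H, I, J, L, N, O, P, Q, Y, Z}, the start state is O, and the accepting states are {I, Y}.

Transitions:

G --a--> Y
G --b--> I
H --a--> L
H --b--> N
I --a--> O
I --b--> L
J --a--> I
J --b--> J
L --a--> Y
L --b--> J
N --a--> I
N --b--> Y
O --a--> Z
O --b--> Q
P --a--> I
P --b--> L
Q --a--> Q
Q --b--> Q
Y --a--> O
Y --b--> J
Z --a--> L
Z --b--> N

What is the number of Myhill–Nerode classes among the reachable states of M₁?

6

First remove the unreachable states {G,H,P}; 8 states remain.
Start with accepting vs non-accepting: {I,Y} | {J,L,N,O,Q,Z}.
Split {J,L,N,O,Q,Z} by δ(·,a) → {J,L,N} and {O,Q,Z}.
On input b, block {J,L,N} splits into {J,L} and {N}.
On input a, block {O,Q,Z} splits into {O,Q} and {Z}.
Split {O,Q} by δ(·,a) → {Q} and {O}.
No further refinement is possible. Final partition (6 blocks): {I,Y} | {J,L} | {Q} | {N} | {Z} | {O}.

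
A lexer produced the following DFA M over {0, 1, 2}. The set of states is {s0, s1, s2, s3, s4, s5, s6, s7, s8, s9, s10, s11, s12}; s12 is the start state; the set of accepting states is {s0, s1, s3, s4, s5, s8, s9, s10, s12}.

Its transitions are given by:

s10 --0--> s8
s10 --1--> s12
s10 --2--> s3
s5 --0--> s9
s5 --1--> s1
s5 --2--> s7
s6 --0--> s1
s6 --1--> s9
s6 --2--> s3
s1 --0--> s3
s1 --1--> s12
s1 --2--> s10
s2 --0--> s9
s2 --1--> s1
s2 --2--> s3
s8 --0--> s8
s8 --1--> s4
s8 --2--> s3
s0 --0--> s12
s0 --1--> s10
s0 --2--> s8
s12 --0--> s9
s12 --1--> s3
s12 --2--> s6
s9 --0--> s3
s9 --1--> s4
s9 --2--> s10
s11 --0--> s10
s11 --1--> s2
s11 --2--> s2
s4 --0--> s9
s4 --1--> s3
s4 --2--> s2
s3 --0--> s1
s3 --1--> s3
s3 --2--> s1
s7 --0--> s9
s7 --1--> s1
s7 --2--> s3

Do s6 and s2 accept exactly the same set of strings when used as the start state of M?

Yes

States {s0,s5,s7,s11} cannot be reached from the start state, so discard them.
Initial partition by acceptance: {s1,s3,s4,s8,s9,s10,s12} | {s2,s6}.
On input 2, block {s1,s3,s4,s8,s9,s10,s12} splits into {s1,s3,s8,s9,s10} and {s4,s12}.
On input 1, block {s1,s3,s8,s9,s10} splits into {s1,s8,s9,s10} and {s3}.
Split {s1,s8,s9,s10} by δ(·,0) → {s1,s9} and {s8,s10}.
Stable partition: {s1,s9} | {s2,s6} | {s4,s12} | {s3} | {s8,s10} — 5 equivalence classes.
s6 and s2 lie in the same block of the stable partition, so they are equivalent — no string distinguishes them.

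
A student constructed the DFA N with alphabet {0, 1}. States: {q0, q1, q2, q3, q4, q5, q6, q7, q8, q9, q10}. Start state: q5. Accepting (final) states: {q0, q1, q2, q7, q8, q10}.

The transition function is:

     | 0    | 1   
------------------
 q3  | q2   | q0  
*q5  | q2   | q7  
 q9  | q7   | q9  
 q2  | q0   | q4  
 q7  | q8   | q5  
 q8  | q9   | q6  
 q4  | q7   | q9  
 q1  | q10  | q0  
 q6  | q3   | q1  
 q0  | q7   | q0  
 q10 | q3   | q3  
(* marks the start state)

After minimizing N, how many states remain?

P0 = {q0,q1,q2,q7,q8,q10} | {q3,q4,q5,q6,q9}.
Refine {q0,q1,q2,q7,q8,q10} on symbol 0: members go to different blocks, giving {q0,q1,q2,q7} and {q8,q10}.
Refine {q0,q1,q2,q7} on symbol 0: members go to different blocks, giving {q0,q2} and {q1,q7}.
Split {q0,q2} by δ(·,0) → {q0} and {q2}.
Refine {q3,q4,q5,q6,q9} on symbol 0: members go to different blocks, giving {q3,q5} and {q4,q9} and {q6}.
On input 1, block {q3,q5} splits into {q3} and {q5}.
Split {q8,q10} by δ(·,0) → {q8} and {q10}.
Split {q1,q7} by δ(·,0) → {q1} and {q7}.
The partition is now stable with 10 blocks: {q0} | {q3} | {q8} | {q1} | {q2} | {q4,q9} | {q6} | {q5} | {q10} | {q7}.

10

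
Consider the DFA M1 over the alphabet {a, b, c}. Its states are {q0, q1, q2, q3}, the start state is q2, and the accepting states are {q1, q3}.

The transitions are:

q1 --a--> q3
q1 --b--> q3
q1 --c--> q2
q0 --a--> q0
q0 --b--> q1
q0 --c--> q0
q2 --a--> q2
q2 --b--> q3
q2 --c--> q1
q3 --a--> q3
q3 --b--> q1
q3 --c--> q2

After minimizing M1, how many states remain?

First remove the unreachable states {q0}; 3 states remain.
Initial partition by acceptance: {q1,q3} | {q2}.
No further refinement is possible. Final partition (2 blocks): {q1,q3} | {q2}.

2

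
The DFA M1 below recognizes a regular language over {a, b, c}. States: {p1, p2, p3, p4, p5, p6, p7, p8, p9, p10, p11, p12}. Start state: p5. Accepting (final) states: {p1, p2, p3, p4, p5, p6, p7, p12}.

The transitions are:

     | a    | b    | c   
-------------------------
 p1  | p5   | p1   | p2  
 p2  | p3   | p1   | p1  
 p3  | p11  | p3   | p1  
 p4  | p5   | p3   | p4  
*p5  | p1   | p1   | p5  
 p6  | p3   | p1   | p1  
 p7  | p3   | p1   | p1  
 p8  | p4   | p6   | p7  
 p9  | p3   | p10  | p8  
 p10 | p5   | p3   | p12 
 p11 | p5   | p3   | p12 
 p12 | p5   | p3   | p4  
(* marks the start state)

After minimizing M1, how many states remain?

6

Reachable states from the start: {p1,p2,p3,p4,p5,p11,p12}. Unreachable: {p6,p7,p8,p9,p10} — drop them.
P0 = {p1,p2,p3,p4,p5,p12} | {p11}.
On input a, block {p1,p2,p3,p4,p5,p12} splits into {p1,p2,p4,p5,p12} and {p3}.
Split {p1,p2,p4,p5,p12} by δ(·,a) → {p1,p4,p5,p12} and {p2}.
Split {p1,p4,p5,p12} by δ(·,b) → {p1,p5} and {p4,p12}.
On input c, block {p1,p5} splits into {p1} and {p5}.
Stable partition: {p1} | {p11} | {p3} | {p2} | {p4,p12} | {p5} — 6 equivalence classes.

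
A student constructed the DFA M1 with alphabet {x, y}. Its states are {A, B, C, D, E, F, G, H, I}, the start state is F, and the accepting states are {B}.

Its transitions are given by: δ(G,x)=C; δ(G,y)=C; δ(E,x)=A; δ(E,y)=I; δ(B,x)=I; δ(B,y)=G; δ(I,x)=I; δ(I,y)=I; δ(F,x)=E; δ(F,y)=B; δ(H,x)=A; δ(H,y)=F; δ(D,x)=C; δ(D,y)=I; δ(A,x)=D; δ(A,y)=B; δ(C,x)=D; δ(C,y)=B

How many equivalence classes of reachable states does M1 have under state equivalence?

Reachable states from the start: {A,B,C,D,E,F,G,I}. Unreachable: {H} — drop them.
Start with accepting vs non-accepting: {B} | {A,C,D,E,F,G,I}.
Split {A,C,D,E,F,G,I} by δ(·,y) → {D,E,G,I} and {A,C,F}.
On input x, block {D,E,G,I} splits into {D,E,G} and {I}.
Refine {D,E,G} on symbol y: members go to different blocks, giving {D,E} and {G}.
Stable partition: {B} | {D,E} | {A,C,F} | {I} | {G} — 5 equivalence classes.

5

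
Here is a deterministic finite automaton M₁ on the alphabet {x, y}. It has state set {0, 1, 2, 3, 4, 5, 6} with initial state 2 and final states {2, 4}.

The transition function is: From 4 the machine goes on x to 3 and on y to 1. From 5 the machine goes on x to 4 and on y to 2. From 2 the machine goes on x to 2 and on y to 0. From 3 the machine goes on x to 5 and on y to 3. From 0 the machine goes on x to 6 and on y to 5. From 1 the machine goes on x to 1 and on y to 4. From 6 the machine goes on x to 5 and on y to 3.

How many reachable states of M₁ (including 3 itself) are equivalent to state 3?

2

All states are reachable from the start state.
Initial partition by acceptance: {2,4} | {0,1,3,5,6}.
Refine {2,4} on symbol x: members go to different blocks, giving {2} and {4}.
Split {0,1,3,5,6} by δ(·,x) → {0,1,3,6} and {5}.
Refine {0,1,3,6} on symbol x: members go to different blocks, giving {0,1} and {3,6}.
Refine {0,1} on symbol x: members go to different blocks, giving {0} and {1}.
The partition is now stable with 6 blocks: {2} | {0} | {4} | {5} | {3,6} | {1}.
The equivalence class containing 3 is {3,6}, of size 2.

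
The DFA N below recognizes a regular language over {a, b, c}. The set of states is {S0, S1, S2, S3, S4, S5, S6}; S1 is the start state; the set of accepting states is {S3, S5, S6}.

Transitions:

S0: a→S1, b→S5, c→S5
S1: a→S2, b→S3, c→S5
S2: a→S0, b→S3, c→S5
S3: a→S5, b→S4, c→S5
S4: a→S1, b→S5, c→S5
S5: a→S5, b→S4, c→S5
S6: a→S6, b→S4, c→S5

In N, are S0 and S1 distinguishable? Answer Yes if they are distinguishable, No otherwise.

No

Reachable states from the start: {S0,S1,S2,S3,S4,S5}. Unreachable: {S6} — drop them.
Initial partition by acceptance: {S3,S5} | {S0,S1,S2,S4}.
The partition is now stable with 2 blocks: {S3,S5} | {S0,S1,S2,S4}.
S0 and S1 lie in the same block of the stable partition, so they are equivalent — no string distinguishes them.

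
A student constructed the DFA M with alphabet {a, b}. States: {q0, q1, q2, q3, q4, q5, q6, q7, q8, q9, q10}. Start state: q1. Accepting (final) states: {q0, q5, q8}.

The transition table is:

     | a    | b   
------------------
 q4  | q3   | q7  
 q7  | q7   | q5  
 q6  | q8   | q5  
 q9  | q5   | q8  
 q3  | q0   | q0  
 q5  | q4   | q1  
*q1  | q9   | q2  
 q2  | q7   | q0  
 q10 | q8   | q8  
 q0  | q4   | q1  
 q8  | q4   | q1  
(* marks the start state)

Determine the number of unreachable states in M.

Starting at q1 and following transitions, the reachable set is {q0, q1, q2, q3, q4, q5, q7, q8, q9}. That leaves q6, q10 unreachable — 2 in total.

2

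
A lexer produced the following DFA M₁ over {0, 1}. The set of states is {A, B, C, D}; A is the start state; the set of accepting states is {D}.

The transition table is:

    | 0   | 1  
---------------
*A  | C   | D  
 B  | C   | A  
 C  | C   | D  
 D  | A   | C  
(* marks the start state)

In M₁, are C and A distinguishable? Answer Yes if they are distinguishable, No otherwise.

No

States {B} cannot be reached from the start state, so discard them.
P0 = {D} | {A,C}.
Stable partition: {D} | {A,C} — 2 equivalence classes.
C and A lie in the same block of the stable partition, so they are equivalent — no string distinguishes them.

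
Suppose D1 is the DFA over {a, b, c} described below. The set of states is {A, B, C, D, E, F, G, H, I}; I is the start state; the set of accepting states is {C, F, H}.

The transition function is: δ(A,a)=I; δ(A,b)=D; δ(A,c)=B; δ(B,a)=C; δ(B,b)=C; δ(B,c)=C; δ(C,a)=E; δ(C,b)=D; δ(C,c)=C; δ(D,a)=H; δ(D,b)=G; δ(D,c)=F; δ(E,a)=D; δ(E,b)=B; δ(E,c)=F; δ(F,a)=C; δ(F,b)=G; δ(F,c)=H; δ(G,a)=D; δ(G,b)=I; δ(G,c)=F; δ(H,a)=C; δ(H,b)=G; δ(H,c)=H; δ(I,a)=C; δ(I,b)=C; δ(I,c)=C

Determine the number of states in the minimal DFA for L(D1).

5

States {A} cannot be reached from the start state, so discard them.
Start with accepting vs non-accepting: {C,F,H} | {B,D,E,G,I}.
Split {C,F,H} by δ(·,a) → {F,H} and {C}.
On input a, block {B,D,E,G,I} splits into {B,I} and {E,G} and {D}.
Stable partition: {F,H} | {B,I} | {C} | {E,G} | {D} — 5 equivalence classes.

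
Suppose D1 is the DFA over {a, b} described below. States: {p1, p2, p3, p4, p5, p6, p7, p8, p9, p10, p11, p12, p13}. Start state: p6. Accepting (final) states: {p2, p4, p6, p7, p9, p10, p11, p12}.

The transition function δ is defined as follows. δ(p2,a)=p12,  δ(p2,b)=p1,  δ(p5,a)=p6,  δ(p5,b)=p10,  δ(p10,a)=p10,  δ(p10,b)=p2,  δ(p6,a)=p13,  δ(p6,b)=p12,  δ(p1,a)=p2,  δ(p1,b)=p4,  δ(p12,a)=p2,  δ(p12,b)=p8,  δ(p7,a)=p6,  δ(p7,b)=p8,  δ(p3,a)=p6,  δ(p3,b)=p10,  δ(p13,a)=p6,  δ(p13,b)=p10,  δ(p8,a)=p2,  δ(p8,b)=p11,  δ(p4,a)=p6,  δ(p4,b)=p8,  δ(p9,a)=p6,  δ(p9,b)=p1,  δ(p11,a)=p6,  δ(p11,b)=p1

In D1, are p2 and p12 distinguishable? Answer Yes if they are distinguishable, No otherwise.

No

Reachable states from the start: {p1,p2,p4,p6,p8,p10,p11,p12,p13}. Unreachable: {p3,p5,p7,p9} — drop them.
Initial partition by acceptance: {p2,p4,p6,p10,p11,p12} | {p1,p8,p13}.
On input a, block {p2,p4,p6,p10,p11,p12} splits into {p2,p4,p10,p11,p12} and {p6}.
Refine {p2,p4,p10,p11,p12} on symbol a: members go to different blocks, giving {p2,p10,p12} and {p4,p11}.
Split {p2,p10,p12} by δ(·,b) → {p2,p12} and {p10}.
Refine {p1,p8,p13} on symbol a: members go to different blocks, giving {p1,p8} and {p13}.
No further refinement is possible. Final partition (6 blocks): {p2,p12} | {p1,p8} | {p6} | {p4,p11} | {p10} | {p13}.
p2 and p12 lie in the same block of the stable partition, so they are equivalent — no string distinguishes them.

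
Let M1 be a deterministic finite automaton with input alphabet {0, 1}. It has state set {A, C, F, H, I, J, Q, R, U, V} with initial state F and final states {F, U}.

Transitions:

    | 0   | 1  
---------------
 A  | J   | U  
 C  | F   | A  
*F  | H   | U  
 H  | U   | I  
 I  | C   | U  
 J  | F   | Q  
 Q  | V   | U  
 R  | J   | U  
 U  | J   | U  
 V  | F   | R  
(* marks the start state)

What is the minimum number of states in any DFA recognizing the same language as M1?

Start with accepting vs non-accepting: {F,U} | {A,C,H,I,J,Q,R,V}.
Split {A,C,H,I,J,Q,R,V} by δ(·,0) → {A,I,Q,R} and {C,H,J,V}.
Stable partition: {F,U} | {A,I,Q,R} | {C,H,J,V} — 3 equivalence classes.

3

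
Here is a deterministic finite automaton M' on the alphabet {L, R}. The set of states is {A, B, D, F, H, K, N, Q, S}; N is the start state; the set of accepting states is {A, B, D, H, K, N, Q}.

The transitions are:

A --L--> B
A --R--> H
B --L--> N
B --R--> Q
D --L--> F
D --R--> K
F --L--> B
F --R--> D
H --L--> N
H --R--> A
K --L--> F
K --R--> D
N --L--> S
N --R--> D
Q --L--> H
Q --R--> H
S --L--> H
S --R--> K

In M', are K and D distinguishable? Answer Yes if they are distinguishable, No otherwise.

All states are reachable from the start state.
Initial partition by acceptance: {A,B,D,H,K,N,Q} | {F,S}.
Refine {A,B,D,H,K,N,Q} on symbol L: members go to different blocks, giving {A,B,H,Q} and {D,K,N}.
Refine {A,B,H,Q} on symbol L: members go to different blocks, giving {A,Q} and {B,H}.
No further refinement is possible. Final partition (4 blocks): {A,Q} | {F,S} | {D,K,N} | {B,H}.
K and D lie in the same block of the stable partition, so they are equivalent — no string distinguishes them.

No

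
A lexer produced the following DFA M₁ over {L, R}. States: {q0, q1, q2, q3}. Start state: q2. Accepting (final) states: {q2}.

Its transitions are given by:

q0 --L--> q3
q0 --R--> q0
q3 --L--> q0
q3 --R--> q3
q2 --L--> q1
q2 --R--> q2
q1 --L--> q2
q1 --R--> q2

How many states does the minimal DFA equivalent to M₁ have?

First remove the unreachable states {q0,q3}; 2 states remain.
P0 = {q2} | {q1}.
The partition is now stable with 2 blocks: {q2} | {q1}.

2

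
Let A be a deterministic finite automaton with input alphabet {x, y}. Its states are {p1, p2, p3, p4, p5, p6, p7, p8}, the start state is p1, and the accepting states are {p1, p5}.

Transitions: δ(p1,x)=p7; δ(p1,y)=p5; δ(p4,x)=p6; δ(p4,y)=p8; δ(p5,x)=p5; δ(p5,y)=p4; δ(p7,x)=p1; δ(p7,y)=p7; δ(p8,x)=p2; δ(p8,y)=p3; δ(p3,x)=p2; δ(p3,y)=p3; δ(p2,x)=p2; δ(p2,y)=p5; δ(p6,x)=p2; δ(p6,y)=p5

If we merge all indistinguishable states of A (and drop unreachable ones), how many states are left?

5

All states are reachable from the start state.
Initial partition by acceptance: {p1,p5} | {p2,p3,p4,p6,p7,p8}.
Refine {p1,p5} on symbol x: members go to different blocks, giving {p1} and {p5}.
Refine {p2,p3,p4,p6,p7,p8} on symbol x: members go to different blocks, giving {p2,p3,p4,p6,p8} and {p7}.
On input y, block {p2,p3,p4,p6,p8} splits into {p3,p4,p8} and {p2,p6}.
The partition is now stable with 5 blocks: {p1} | {p3,p4,p8} | {p5} | {p7} | {p2,p6}.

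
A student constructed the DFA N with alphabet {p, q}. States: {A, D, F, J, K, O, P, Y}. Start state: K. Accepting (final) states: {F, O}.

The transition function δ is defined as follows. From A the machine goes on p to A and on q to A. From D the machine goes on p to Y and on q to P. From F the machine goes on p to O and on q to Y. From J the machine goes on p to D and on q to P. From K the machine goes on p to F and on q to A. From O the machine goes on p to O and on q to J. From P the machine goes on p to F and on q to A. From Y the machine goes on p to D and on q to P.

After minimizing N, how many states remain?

4

All states are reachable from the start state.
P0 = {F,O} | {A,D,J,K,P,Y}.
On input p, block {A,D,J,K,P,Y} splits into {A,D,J,Y} and {K,P}.
Refine {A,D,J,Y} on symbol q: members go to different blocks, giving {D,J,Y} and {A}.
The partition is now stable with 4 blocks: {F,O} | {D,J,Y} | {K,P} | {A}.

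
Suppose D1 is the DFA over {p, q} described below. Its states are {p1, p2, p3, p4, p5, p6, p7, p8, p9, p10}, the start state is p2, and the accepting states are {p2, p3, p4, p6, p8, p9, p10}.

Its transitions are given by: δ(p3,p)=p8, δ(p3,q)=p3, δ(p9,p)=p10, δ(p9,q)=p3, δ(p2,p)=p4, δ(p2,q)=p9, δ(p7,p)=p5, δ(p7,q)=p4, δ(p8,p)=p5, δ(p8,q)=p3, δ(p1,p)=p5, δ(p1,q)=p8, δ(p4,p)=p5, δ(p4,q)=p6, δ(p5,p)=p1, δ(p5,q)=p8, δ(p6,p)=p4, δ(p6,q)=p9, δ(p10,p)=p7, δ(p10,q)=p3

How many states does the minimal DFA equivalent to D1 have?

Initial partition by acceptance: {p2,p3,p4,p6,p8,p9,p10} | {p1,p5,p7}.
On input p, block {p2,p3,p4,p6,p8,p9,p10} splits into {p2,p3,p6,p9} and {p4,p8,p10}.
Stable partition: {p2,p3,p6,p9} | {p1,p5,p7} | {p4,p8,p10} — 3 equivalence classes.

3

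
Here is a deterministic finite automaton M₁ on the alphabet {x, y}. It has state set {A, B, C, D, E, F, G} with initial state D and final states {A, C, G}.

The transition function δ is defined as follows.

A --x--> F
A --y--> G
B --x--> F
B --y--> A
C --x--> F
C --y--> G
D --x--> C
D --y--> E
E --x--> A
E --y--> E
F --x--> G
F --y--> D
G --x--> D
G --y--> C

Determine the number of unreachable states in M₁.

Starting at D and following transitions, the reachable set is {A, C, D, E, F, G}. That leaves B unreachable — 1 in total.

1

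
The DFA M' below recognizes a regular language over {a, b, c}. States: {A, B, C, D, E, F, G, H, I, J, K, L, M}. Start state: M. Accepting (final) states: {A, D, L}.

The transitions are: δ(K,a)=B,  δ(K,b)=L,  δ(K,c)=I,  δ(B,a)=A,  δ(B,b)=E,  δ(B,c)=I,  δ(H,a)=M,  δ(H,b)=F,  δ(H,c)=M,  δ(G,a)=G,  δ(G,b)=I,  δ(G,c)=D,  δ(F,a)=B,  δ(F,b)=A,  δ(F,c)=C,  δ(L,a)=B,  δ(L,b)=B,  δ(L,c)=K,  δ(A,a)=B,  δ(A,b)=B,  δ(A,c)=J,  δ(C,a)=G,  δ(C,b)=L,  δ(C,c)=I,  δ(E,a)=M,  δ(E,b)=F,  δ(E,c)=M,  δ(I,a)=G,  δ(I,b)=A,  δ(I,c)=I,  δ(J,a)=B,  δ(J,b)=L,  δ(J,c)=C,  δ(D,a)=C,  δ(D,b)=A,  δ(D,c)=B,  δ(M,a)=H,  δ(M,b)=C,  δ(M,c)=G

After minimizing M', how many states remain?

8

Start with accepting vs non-accepting: {A,D,L} | {B,C,E,F,G,H,I,J,K,M}.
Split {A,D,L} by δ(·,b) → {A,L} and {D}.
Refine {B,C,E,F,G,H,I,J,K,M} on symbol a: members go to different blocks, giving {C,E,F,G,H,I,J,K,M} and {B}.
Refine {C,E,F,G,H,I,J,K,M} on symbol a: members go to different blocks, giving {C,E,G,H,I,M} and {F,J,K}.
On input b, block {C,E,G,H,I,M} splits into {C,I} and {E,H} and {G,M}.
On input a, block {G,M} splits into {G} and {M}.
Stable partition: {A,L} | {C,I} | {D} | {B} | {F,J,K} | {E,H} | {G} | {M} — 8 equivalence classes.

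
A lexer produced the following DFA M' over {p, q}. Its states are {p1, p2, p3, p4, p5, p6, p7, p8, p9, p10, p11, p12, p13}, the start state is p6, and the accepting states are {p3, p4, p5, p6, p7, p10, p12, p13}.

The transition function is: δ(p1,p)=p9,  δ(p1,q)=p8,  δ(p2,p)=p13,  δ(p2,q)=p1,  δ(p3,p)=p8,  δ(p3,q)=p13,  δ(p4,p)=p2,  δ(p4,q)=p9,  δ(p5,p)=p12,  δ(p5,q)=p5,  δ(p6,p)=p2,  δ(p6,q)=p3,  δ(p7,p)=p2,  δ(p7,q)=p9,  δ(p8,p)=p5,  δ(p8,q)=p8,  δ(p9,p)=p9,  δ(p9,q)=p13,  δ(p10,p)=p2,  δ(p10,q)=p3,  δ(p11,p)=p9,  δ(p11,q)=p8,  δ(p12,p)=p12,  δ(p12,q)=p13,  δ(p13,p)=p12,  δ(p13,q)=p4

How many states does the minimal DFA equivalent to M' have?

10

States {p7,p10,p11} cannot be reached from the start state, so discard them.
Initial partition by acceptance: {p3,p4,p5,p6,p12,p13} | {p1,p2,p8,p9}.
Split {p3,p4,p5,p6,p12,p13} by δ(·,p) → {p3,p4,p6} and {p5,p12,p13}.
Refine {p3,p4,p6} on symbol q: members go to different blocks, giving {p3} and {p4} and {p6}.
Split {p1,p2,p8,p9} by δ(·,p) → {p1,p9} and {p2,p8}.
Refine {p1,p9} on symbol q: members go to different blocks, giving {p1} and {p9}.
Refine {p5,p12,p13} on symbol q: members go to different blocks, giving {p5,p12} and {p13}.
Refine {p5,p12} on symbol q: members go to different blocks, giving {p5} and {p12}.
On input p, block {p2,p8} splits into {p2} and {p8}.
The partition is now stable with 10 blocks: {p3} | {p1} | {p5} | {p4} | {p6} | {p2} | {p9} | {p13} | {p12} | {p8}.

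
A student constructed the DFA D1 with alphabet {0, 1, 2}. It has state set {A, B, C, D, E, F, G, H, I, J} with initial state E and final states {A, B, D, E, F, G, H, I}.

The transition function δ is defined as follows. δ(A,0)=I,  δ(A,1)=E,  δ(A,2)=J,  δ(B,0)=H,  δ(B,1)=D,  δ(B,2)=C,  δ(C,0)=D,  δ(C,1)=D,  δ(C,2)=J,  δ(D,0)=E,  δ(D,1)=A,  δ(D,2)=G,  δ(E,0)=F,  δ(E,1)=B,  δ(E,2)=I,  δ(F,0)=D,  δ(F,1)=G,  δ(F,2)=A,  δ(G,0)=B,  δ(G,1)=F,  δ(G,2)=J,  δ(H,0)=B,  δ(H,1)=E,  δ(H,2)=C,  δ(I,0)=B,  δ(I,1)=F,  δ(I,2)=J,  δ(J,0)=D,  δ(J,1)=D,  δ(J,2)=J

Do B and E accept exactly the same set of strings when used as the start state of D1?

No

All states are reachable from the start state.
P0 = {A,B,D,E,F,G,H,I} | {C,J}.
On input 2, block {A,B,D,E,F,G,H,I} splits into {A,B,G,H,I} and {D,E,F}.
No further refinement is possible. Final partition (3 blocks): {A,B,G,H,I} | {C,J} | {D,E,F}.
B and E end up in different blocks, so they are distinguishable. For instance, the string '2' is accepted from only E.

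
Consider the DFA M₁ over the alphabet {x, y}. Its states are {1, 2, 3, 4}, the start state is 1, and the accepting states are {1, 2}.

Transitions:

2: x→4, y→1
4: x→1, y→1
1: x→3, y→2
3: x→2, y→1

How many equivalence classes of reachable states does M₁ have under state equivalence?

2

P0 = {1,2} | {3,4}.
No further refinement is possible. Final partition (2 blocks): {1,2} | {3,4}.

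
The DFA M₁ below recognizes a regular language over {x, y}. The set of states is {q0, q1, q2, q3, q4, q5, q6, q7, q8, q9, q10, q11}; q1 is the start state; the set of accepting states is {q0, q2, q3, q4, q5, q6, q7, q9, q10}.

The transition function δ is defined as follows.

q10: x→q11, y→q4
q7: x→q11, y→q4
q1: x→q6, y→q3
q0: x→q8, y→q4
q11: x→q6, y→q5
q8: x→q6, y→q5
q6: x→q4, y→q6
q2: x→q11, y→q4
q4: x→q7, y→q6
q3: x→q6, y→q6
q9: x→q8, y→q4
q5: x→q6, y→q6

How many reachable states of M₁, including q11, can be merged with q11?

2

First remove the unreachable states {q0,q2,q8,q9,q10}; 7 states remain.
P0 = {q3,q4,q5,q6,q7} | {q1,q11}.
On input x, block {q3,q4,q5,q6,q7} splits into {q3,q4,q5,q6} and {q7}.
On input x, block {q3,q4,q5,q6} splits into {q3,q5,q6} and {q4}.
Split {q3,q5,q6} by δ(·,x) → {q3,q5} and {q6}.
No further refinement is possible. Final partition (5 blocks): {q3,q5} | {q1,q11} | {q7} | {q4} | {q6}.
State q11 belongs to the block {q1,q11}, which has 2 states.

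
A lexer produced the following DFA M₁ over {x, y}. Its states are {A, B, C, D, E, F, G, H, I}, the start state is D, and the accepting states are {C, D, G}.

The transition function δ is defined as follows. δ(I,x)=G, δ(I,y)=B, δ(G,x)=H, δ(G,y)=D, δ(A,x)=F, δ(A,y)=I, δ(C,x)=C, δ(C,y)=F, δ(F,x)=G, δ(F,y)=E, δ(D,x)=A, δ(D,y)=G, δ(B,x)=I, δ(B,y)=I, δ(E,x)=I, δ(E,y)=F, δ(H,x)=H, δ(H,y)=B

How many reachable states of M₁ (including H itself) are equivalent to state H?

States {C} cannot be reached from the start state, so discard them.
Initial partition by acceptance: {D,G} | {A,B,E,F,H,I}.
On input x, block {A,B,E,F,H,I} splits into {A,B,E,H} and {F,I}.
Split {A,B,E,H} by δ(·,x) → {A,B,E} and {H}.
On input x, block {D,G} splits into {D} and {G}.
No further refinement is possible. Final partition (5 blocks): {D} | {A,B,E} | {F,I} | {H} | {G}.
The equivalence class containing H is {H}, of size 1.

1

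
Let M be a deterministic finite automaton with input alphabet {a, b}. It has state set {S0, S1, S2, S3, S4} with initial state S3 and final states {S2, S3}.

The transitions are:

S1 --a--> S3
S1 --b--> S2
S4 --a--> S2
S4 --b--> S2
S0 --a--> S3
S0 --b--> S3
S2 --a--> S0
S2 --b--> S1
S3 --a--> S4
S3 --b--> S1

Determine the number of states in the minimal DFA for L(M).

All states are reachable from the start state.
P0 = {S2,S3} | {S0,S1,S4}.
The partition is now stable with 2 blocks: {S2,S3} | {S0,S1,S4}.

2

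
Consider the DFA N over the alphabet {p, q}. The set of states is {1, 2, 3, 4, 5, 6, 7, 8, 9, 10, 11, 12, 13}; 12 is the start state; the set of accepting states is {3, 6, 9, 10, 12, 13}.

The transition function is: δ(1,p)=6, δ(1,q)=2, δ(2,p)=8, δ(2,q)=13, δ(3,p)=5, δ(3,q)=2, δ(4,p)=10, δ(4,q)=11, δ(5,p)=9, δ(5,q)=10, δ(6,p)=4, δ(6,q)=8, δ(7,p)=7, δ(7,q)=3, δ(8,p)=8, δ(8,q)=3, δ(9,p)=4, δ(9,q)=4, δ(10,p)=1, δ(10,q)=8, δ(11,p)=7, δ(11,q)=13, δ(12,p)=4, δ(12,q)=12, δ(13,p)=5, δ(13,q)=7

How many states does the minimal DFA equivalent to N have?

All states are reachable from the start state.
Initial partition by acceptance: {3,6,9,10,12,13} | {1,2,4,5,7,8,11}.
Refine {3,6,9,10,12,13} on symbol q: members go to different blocks, giving {3,6,9,10,13} and {12}.
Refine {1,2,4,5,7,8,11} on symbol p: members go to different blocks, giving {2,7,8,11} and {1,4,5}.
Refine {3,6,9,10,13} on symbol q: members go to different blocks, giving {3,6,10,13} and {9}.
Refine {1,4,5} on symbol p: members go to different blocks, giving {1,4} and {5}.
Refine {3,6,10,13} on symbol p: members go to different blocks, giving {3,13} and {6,10}.
Stable partition: {3,13} | {2,7,8,11} | {12} | {1,4} | {9} | {5} | {6,10} — 7 equivalence classes.

7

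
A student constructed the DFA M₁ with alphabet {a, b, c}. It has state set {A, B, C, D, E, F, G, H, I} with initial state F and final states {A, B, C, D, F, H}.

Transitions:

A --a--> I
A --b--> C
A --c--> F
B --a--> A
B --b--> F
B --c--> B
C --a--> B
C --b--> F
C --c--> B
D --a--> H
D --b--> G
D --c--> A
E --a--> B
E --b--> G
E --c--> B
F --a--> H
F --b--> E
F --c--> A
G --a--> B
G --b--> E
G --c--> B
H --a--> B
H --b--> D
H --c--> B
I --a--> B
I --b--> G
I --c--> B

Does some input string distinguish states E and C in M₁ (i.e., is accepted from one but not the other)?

Yes

Every state is reachable, so we keep all 9.
Initial partition by acceptance: {A,B,C,D,F,H} | {E,G,I}.
Refine {A,B,C,D,F,H} on symbol a: members go to different blocks, giving {B,C,D,F,H} and {A}.
Split {B,C,D,F,H} by δ(·,a) → {C,D,F,H} and {B}.
Refine {C,D,F,H} on symbol a: members go to different blocks, giving {C,H} and {D,F}.
The partition is now stable with 5 blocks: {C,H} | {E,G,I} | {A} | {B} | {D,F}.
E and C end up in different blocks, so they are distinguishable. For instance, the string 'ε' is accepted from only C.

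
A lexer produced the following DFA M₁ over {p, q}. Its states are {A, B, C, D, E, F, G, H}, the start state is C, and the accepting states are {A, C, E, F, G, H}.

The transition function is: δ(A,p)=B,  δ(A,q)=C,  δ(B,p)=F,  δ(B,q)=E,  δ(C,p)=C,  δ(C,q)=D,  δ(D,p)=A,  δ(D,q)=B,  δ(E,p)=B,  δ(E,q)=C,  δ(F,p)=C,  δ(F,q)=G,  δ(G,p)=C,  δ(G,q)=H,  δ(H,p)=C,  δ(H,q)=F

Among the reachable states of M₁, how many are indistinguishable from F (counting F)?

3

Start with accepting vs non-accepting: {A,C,E,F,G,H} | {B,D}.
On input p, block {A,C,E,F,G,H} splits into {C,F,G,H} and {A,E}.
On input q, block {C,F,G,H} splits into {F,G,H} and {C}.
On input p, block {B,D} splits into {B} and {D}.
No further refinement is possible. Final partition (5 blocks): {F,G,H} | {B} | {A,E} | {C} | {D}.
The equivalence class containing F is {F,G,H}, of size 3.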